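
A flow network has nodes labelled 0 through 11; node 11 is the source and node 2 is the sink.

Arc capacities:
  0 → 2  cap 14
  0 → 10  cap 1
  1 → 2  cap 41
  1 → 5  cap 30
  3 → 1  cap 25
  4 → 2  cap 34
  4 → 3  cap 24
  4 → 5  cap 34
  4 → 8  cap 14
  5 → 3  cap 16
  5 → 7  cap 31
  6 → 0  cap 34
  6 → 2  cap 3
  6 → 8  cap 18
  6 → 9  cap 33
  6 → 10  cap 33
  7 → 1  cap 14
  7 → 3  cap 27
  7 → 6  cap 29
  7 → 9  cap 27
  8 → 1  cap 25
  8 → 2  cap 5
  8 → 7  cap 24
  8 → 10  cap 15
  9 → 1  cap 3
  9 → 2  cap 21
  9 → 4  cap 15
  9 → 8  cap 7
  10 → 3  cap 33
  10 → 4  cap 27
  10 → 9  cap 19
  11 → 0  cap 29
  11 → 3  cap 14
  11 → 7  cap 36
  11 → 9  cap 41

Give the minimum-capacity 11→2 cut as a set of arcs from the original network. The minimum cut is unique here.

Min-cut arcs: {(0,2), (0,10), (11,3), (11,7), (11,9)} (total capacity 106)

augment #1: 11→0→2 push 14
augment #2: 11→9→2 push 21
augment #3: 11→3→1→2 push 14
augment #4: 11→7→1→2 push 14
augment #5: 11→7→6→2 push 3
augment #6: 11→9→1→2 push 3
augment #7: 11→9→4→2 push 15
augment #8: 11→9→8→2 push 2
augment #9: 11→0→10→4→2 push 1
augment #10: 11→7→3→1→2 push 10
augment #11: 11→7→6→8→2 push 3
augment #12: 11→7→6→10→4→2 push 6
max flow = 106; residual-reachable set from 11 gives S-side
cut edges (S→T): {(0,2), (0,10), (11,3), (11,7), (11,9)} total cap 106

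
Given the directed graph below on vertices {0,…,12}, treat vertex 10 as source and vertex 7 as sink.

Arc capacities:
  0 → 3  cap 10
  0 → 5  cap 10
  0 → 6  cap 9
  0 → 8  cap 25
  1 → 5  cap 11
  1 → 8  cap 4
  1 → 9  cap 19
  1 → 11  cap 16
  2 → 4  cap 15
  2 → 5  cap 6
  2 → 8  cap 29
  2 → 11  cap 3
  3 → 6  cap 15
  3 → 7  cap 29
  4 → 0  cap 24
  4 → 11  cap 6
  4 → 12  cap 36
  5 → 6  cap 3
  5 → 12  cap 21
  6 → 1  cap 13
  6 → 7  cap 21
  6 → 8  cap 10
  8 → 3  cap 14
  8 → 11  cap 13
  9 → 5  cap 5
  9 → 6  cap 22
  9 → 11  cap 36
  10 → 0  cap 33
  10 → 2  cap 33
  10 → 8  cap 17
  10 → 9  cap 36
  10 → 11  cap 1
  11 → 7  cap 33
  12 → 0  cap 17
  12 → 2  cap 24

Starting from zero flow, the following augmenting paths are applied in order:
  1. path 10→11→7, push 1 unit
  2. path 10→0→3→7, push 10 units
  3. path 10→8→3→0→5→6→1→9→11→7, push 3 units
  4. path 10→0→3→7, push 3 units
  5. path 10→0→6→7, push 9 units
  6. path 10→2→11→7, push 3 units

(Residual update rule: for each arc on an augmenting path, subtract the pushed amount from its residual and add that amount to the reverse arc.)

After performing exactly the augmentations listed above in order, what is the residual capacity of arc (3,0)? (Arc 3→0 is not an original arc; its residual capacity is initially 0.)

Residual capacity of (3,0): 10

after path 1 (10→11→7, push 1): res(3,0)=0
after path 2 (10→0→3→7, push 10): res(3,0)=10
after path 3 (10→8→3→0→5→6→1→9→11→7, push 3): res(3,0)=7
after path 4 (10→0→3→7, push 3): res(3,0)=10
after path 5 (10→0→6→7, push 9): res(3,0)=10
after path 6 (10→2→11→7, push 3): res(3,0)=10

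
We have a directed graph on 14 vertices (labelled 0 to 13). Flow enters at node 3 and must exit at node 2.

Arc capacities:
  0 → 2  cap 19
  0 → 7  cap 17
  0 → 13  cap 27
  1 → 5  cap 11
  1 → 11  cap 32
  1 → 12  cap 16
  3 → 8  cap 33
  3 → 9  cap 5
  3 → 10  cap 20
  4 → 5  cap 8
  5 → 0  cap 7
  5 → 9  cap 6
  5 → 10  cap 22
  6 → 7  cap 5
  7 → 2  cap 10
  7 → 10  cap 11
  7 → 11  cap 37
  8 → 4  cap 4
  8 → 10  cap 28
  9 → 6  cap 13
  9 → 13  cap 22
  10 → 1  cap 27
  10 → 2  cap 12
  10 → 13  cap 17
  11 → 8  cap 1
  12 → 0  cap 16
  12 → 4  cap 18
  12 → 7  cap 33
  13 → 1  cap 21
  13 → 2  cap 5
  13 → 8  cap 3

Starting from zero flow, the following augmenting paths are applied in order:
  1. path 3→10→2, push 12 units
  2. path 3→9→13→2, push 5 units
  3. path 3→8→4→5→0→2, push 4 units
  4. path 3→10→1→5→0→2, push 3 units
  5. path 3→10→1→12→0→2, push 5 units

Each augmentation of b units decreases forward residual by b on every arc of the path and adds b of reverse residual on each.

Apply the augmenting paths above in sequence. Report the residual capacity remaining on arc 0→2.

Residual capacity of (0,2): 7

after path 1 (3→10→2, push 12): res(0,2)=19
after path 2 (3→9→13→2, push 5): res(0,2)=19
after path 3 (3→8→4→5→0→2, push 4): res(0,2)=15
after path 4 (3→10→1→5→0→2, push 3): res(0,2)=12
after path 5 (3→10→1→12→0→2, push 5): res(0,2)=7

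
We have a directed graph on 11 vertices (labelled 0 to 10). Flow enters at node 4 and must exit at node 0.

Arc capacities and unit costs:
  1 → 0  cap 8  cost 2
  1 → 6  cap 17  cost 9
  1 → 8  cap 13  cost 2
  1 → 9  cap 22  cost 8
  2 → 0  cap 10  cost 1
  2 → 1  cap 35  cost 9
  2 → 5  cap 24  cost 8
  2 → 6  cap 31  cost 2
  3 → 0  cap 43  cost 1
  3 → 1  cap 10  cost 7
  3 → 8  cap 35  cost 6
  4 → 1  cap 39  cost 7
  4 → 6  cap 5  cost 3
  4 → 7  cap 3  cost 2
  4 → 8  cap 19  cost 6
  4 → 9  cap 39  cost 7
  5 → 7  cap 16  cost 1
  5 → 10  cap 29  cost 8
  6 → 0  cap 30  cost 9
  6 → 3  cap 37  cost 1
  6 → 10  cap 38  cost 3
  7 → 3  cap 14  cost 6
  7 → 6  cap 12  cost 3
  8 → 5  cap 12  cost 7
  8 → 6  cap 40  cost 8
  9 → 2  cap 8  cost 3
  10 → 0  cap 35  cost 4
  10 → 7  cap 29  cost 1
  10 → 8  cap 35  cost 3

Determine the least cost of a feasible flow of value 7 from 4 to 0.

Minimum cost for 7 units: 39

shortest-cost path #1: 4→6→3→0 push 5 @ unit cost 5 (adds 25)
shortest-cost path #2: 4→7→6→3→0 push 2 @ unit cost 7 (adds 14)
total cost = 39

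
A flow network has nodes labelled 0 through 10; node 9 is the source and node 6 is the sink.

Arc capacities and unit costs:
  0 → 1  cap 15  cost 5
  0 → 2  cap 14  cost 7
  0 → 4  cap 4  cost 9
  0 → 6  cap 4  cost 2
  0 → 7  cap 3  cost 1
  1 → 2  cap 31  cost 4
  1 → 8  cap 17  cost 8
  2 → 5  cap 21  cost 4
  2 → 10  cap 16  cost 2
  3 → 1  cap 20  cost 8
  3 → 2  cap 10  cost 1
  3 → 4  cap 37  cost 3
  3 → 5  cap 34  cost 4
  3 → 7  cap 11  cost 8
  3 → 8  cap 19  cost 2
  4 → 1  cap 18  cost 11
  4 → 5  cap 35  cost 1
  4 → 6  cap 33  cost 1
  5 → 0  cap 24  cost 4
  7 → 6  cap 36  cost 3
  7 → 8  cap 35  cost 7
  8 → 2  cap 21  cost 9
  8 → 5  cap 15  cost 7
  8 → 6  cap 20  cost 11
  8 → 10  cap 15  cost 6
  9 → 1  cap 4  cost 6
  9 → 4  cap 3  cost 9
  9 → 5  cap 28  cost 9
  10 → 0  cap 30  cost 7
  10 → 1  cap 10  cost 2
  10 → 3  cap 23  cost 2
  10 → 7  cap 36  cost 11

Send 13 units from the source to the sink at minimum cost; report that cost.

shortest-cost path #1: 9→4→6 push 3 @ unit cost 10 (adds 30)
shortest-cost path #2: 9→5→0→6 push 4 @ unit cost 15 (adds 60)
shortest-cost path #3: 9→5→0→7→6 push 3 @ unit cost 17 (adds 51)
shortest-cost path #4: 9→1→2→10→3→4→6 push 3 @ unit cost 18 (adds 54)
total cost = 195

Minimum cost for 13 units: 195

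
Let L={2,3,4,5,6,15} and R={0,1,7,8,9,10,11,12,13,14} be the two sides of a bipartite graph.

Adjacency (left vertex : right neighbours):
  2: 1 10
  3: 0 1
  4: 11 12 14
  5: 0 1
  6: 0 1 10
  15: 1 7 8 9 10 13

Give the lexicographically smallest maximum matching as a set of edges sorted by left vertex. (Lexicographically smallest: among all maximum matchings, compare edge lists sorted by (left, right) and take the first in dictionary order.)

|M| = 5 (so the lex-smallest maximum matching has 5 edges)
process left vertices in ascending order; for each, take the smallest-labelled available neighbour that still permits 5 edges overall, or leave it unmatched if none does
lex-smallest matching: {2-1, 3-0, 4-11, 6-10, 15-7}

Lex-smallest maximum matching: {(2,1), (3,0), (4,11), (6,10), (15,7)}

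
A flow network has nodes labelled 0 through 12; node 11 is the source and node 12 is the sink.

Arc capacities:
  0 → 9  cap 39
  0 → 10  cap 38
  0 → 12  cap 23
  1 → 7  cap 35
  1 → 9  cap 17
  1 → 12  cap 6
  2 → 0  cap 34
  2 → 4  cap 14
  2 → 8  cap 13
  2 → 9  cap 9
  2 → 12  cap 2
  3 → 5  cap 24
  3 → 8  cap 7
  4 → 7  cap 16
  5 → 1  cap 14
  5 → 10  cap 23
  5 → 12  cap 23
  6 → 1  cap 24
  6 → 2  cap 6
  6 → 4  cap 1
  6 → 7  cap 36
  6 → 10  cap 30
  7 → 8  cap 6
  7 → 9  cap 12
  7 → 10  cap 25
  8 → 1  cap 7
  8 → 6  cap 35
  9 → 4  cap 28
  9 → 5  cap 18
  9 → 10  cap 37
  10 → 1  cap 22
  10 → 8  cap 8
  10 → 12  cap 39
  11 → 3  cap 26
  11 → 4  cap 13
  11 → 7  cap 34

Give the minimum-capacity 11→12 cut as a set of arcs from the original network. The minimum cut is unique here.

Min-cut arcs: {(7,8), (7,9), (7,10), (11,3)} (total capacity 69)

augment #1: 11→3→5→12 push 23
augment #2: 11→7→10→12 push 25
augment #3: 11→3→5→1→12 push 1
augment #4: 11→3→8→1→12 push 2
augment #5: 11→7→8→1→12 push 3
augment #6: 11→7→9→10→12 push 6
augment #7: 11→4→7→9→10→12 push 6
augment #8: 11→4→7→8→6→2→12 push 2
augment #9: 11→4→7→8→6→10→12 push 1
max flow = 69; residual-reachable set from 11 gives S-side
cut edges (S→T): {(7,8), (7,9), (7,10), (11,3)} total cap 69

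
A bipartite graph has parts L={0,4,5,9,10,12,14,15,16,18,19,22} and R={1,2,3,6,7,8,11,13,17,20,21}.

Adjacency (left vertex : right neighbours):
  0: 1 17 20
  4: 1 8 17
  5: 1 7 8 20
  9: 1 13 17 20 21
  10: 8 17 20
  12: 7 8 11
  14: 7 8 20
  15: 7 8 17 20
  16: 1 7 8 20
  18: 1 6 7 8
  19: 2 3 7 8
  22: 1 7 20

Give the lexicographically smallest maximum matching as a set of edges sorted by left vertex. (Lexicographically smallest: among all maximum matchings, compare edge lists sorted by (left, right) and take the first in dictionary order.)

|M| = 9 (so the lex-smallest maximum matching has 9 edges)
process left vertices in ascending order; for each, take the smallest-labelled available neighbour that still permits 9 edges overall, or leave it unmatched if none does
lex-smallest matching: {0-1, 4-8, 5-7, 9-13, 10-17, 12-11, 14-20, 18-6, 19-2}

Lex-smallest maximum matching: {(0,1), (4,8), (5,7), (9,13), (10,17), (12,11), (14,20), (18,6), (19,2)}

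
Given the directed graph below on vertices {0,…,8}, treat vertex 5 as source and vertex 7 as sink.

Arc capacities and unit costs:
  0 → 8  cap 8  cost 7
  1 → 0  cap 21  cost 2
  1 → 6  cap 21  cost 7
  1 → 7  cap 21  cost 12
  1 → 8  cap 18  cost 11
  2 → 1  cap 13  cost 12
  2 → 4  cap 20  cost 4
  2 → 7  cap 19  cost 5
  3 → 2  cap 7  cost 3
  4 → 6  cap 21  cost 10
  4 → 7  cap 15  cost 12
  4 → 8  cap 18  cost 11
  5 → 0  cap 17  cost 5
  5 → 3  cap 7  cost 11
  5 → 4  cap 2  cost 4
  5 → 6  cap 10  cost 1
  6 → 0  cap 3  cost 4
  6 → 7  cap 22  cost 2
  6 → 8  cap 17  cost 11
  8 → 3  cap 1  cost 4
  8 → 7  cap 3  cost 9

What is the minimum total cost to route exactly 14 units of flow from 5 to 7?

shortest-cost path #1: 5→6→7 push 10 @ unit cost 3 (adds 30)
shortest-cost path #2: 5→4→7 push 2 @ unit cost 16 (adds 32)
shortest-cost path #3: 5→3→2→7 push 2 @ unit cost 19 (adds 38)
total cost = 100

Minimum cost for 14 units: 100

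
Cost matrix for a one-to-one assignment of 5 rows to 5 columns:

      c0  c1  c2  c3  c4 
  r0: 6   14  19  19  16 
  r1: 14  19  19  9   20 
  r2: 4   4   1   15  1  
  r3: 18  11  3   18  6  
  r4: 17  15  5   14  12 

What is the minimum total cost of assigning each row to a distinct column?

optimal assignment: row0→col0 (cost 6), row1→col3 (cost 9), row2→col1 (cost 4), row3→col4 (cost 6), row4→col2 (cost 5)
total = 6 + 9 + 4 + 6 + 5 = 30

Minimum assignment cost: 30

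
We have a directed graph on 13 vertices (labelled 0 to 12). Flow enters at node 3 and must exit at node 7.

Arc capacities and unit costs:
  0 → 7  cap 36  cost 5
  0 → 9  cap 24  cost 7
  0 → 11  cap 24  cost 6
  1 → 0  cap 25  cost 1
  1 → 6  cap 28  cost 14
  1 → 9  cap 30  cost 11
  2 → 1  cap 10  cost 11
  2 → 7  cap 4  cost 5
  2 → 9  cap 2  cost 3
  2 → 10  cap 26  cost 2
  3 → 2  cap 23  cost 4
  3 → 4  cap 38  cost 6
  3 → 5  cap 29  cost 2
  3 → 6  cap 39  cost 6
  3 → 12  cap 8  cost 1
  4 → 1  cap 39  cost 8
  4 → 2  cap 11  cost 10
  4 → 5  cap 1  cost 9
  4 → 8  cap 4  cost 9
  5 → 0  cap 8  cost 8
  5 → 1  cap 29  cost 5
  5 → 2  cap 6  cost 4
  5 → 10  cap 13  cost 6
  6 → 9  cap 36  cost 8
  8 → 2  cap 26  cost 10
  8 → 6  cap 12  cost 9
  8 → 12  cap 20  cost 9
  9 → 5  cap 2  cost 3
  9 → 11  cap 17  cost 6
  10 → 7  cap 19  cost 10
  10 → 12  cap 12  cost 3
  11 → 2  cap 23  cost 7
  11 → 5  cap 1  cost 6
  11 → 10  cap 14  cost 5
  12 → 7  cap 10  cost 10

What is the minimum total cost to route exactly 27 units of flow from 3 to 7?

Minimum cost for 27 units: 319

shortest-cost path #1: 3→2→7 push 4 @ unit cost 9 (adds 36)
shortest-cost path #2: 3→12→7 push 8 @ unit cost 11 (adds 88)
shortest-cost path #3: 3→5→1→0→7 push 15 @ unit cost 13 (adds 195)
total cost = 319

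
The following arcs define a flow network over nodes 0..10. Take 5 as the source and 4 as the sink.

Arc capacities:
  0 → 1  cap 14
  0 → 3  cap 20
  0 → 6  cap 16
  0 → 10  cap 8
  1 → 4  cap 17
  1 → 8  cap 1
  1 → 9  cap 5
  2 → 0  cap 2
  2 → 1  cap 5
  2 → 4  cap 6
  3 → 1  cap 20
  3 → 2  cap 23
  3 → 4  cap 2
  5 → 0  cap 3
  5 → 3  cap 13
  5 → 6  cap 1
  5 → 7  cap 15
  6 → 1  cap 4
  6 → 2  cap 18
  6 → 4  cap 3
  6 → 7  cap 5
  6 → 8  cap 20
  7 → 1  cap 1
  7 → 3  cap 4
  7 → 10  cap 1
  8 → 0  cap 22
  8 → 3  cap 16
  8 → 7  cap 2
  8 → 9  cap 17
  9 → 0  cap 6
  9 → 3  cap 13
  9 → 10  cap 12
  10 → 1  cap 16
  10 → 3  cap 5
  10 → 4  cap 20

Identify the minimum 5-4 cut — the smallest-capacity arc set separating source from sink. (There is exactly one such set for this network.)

augment #1: 5→3→4 push 2
augment #2: 5→6→4 push 1
augment #3: 5→0→1→4 push 3
augment #4: 5→3→1→4 push 11
augment #5: 5→7→1→4 push 1
augment #6: 5→7→10→4 push 1
augment #7: 5→7→3→1→4 push 2
augment #8: 5→7→3→2→4 push 2
max flow = 23; residual-reachable set from 5 gives S-side
cut edges (S→T): {(5,0), (5,3), (5,6), (7,1), (7,3), (7,10)} total cap 23

Min-cut arcs: {(5,0), (5,3), (5,6), (7,1), (7,3), (7,10)} (total capacity 23)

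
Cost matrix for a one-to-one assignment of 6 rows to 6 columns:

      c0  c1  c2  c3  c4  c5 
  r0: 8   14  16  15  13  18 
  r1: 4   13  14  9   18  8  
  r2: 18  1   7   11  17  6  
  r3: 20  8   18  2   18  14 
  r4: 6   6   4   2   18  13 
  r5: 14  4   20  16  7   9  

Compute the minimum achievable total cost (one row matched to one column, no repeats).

optimal assignment: row0→col0 (cost 8), row1→col5 (cost 8), row2→col1 (cost 1), row3→col3 (cost 2), row4→col2 (cost 4), row5→col4 (cost 7)
total = 8 + 8 + 1 + 2 + 4 + 7 = 30

Minimum assignment cost: 30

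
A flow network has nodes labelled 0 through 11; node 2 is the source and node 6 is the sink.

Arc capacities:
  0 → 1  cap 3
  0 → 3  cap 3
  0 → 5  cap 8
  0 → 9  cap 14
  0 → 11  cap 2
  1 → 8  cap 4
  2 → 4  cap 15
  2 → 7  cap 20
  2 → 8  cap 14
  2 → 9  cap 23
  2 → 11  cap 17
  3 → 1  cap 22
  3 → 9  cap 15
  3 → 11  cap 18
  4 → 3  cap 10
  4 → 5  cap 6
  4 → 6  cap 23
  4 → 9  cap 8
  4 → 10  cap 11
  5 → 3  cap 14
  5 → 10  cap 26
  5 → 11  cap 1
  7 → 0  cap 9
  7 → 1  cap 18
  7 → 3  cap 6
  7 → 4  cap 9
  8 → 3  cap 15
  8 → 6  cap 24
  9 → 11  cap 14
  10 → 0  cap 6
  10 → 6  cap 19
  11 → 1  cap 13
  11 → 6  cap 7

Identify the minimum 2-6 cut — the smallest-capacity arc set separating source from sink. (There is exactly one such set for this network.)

Min-cut arcs: {(0,5), (1,8), (2,4), (2,8), (7,4), (11,6)} (total capacity 57)

augment #1: 2→4→6 push 15
augment #2: 2→8→6 push 14
augment #3: 2→11→6 push 7
augment #4: 2→7→4→6 push 8
augment #5: 2→7→1→8→6 push 4
augment #6: 2→7→4→10→6 push 1
augment #7: 2→7→0→5→10→6 push 7
augment #8: 2→11→1→7→0→5→10→6 push 1
max flow = 57; residual-reachable set from 2 gives S-side
cut edges (S→T): {(0,5), (1,8), (2,4), (2,8), (7,4), (11,6)} total cap 57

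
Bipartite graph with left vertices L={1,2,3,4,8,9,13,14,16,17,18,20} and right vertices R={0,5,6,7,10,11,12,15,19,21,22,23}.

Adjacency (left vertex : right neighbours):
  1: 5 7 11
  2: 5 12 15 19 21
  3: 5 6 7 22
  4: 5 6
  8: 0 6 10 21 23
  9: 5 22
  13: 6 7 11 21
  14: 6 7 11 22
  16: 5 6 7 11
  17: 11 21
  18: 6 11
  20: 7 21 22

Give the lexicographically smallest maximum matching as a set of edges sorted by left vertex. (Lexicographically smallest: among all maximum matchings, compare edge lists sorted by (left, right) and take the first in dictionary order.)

|M| = 8 (so the lex-smallest maximum matching has 8 edges)
process left vertices in ascending order; for each, take the smallest-labelled available neighbour that still permits 8 edges overall, or leave it unmatched if none does
lex-smallest matching: {1-5, 2-12, 3-6, 8-0, 9-22, 13-7, 14-11, 17-21}

Lex-smallest maximum matching: {(1,5), (2,12), (3,6), (8,0), (9,22), (13,7), (14,11), (17,21)}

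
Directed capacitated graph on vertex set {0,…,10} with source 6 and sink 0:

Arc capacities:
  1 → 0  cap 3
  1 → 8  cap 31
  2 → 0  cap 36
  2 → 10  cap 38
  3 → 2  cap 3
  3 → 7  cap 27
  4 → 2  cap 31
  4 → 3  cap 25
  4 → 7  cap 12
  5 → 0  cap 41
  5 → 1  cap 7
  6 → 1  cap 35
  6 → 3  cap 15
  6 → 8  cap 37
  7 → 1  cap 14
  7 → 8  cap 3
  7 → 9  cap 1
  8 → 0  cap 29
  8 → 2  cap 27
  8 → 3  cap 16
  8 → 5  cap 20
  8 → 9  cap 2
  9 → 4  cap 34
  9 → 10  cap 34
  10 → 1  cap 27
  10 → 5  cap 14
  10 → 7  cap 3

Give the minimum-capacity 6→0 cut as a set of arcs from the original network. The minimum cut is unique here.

Min-cut arcs: {(1,0), (1,8), (3,2), (6,8), (7,8), (7,9)} (total capacity 78)

augment #1: 6→1→0 push 3
augment #2: 6→8→0 push 29
augment #3: 6→3→2→0 push 3
augment #4: 6→8→2→0 push 8
augment #5: 6→1→8→2→0 push 19
augment #6: 6→1→8→5→0 push 12
augment #7: 6→3→7→8→5→0 push 3
augment #8: 6→3→7→9→4→2→0 push 1
max flow = 78; residual-reachable set from 6 gives S-side
cut edges (S→T): {(1,0), (1,8), (3,2), (6,8), (7,8), (7,9)} total cap 78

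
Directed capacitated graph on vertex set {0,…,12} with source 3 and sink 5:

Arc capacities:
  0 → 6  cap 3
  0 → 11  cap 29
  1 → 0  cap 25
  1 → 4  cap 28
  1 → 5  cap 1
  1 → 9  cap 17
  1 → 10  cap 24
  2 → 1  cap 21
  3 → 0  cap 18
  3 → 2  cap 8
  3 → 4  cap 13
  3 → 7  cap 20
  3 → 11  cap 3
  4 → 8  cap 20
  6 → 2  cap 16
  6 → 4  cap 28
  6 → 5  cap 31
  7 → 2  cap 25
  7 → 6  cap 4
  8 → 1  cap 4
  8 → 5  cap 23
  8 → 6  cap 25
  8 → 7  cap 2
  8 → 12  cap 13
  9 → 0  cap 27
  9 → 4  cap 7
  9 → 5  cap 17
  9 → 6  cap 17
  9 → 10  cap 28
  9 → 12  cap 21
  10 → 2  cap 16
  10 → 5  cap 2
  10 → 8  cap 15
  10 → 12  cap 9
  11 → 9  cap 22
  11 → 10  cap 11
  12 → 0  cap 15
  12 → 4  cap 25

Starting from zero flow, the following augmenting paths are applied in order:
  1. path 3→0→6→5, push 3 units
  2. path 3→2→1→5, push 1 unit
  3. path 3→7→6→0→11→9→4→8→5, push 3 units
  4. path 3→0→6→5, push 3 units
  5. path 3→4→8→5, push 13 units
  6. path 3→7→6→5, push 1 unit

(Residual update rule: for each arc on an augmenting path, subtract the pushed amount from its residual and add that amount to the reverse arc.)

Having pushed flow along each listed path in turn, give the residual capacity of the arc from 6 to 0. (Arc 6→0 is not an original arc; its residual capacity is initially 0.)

Residual capacity of (6,0): 3

after path 1 (3→0→6→5, push 3): res(6,0)=3
after path 2 (3→2→1→5, push 1): res(6,0)=3
after path 3 (3→7→6→0→11→9→4→8→5, push 3): res(6,0)=0
after path 4 (3→0→6→5, push 3): res(6,0)=3
after path 5 (3→4→8→5, push 13): res(6,0)=3
after path 6 (3→7→6→5, push 1): res(6,0)=3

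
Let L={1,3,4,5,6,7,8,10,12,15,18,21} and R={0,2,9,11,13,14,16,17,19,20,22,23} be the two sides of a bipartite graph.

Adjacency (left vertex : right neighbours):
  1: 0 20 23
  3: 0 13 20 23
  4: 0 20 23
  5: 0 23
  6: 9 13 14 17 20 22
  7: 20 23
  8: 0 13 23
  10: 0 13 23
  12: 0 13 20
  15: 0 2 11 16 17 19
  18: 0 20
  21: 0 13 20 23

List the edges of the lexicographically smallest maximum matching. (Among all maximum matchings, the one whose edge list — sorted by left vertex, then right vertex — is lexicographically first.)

Lex-smallest maximum matching: {(1,0), (3,13), (4,20), (5,23), (6,9), (15,2)}

|M| = 6 (so the lex-smallest maximum matching has 6 edges)
process left vertices in ascending order; for each, take the smallest-labelled available neighbour that still permits 6 edges overall, or leave it unmatched if none does
lex-smallest matching: {1-0, 3-13, 4-20, 5-23, 6-9, 15-2}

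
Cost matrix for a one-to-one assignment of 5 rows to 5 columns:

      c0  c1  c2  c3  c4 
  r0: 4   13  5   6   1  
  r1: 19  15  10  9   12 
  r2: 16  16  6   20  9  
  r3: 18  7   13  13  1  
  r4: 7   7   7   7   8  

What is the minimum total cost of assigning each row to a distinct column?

optimal assignment: row0→col0 (cost 4), row1→col3 (cost 9), row2→col2 (cost 6), row3→col4 (cost 1), row4→col1 (cost 7)
total = 4 + 9 + 6 + 1 + 7 = 27

Minimum assignment cost: 27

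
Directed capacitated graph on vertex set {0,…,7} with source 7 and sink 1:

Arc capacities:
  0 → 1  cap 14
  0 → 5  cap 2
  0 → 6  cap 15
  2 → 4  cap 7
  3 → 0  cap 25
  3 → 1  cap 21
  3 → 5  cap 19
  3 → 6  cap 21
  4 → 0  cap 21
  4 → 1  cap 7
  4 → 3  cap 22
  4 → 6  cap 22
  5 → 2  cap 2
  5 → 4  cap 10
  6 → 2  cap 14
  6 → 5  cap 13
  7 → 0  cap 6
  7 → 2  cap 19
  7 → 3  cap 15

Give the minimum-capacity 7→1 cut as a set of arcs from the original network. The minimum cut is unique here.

augment #1: 7→0→1 push 6
augment #2: 7→3→1 push 15
augment #3: 7→2→4→1 push 7
max flow = 28; residual-reachable set from 7 gives S-side
cut edges (S→T): {(2,4), (7,0), (7,3)} total cap 28

Min-cut arcs: {(2,4), (7,0), (7,3)} (total capacity 28)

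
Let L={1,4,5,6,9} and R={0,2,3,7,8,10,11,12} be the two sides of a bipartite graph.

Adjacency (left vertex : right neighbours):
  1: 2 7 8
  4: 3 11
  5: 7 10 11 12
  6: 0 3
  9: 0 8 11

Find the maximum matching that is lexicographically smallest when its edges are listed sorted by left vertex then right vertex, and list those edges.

Lex-smallest maximum matching: {(1,2), (4,3), (5,7), (6,0), (9,8)}

|M| = 5 (so the lex-smallest maximum matching has 5 edges)
process left vertices in ascending order; for each, take the smallest-labelled available neighbour that still permits 5 edges overall, or leave it unmatched if none does
lex-smallest matching: {1-2, 4-3, 5-7, 6-0, 9-8}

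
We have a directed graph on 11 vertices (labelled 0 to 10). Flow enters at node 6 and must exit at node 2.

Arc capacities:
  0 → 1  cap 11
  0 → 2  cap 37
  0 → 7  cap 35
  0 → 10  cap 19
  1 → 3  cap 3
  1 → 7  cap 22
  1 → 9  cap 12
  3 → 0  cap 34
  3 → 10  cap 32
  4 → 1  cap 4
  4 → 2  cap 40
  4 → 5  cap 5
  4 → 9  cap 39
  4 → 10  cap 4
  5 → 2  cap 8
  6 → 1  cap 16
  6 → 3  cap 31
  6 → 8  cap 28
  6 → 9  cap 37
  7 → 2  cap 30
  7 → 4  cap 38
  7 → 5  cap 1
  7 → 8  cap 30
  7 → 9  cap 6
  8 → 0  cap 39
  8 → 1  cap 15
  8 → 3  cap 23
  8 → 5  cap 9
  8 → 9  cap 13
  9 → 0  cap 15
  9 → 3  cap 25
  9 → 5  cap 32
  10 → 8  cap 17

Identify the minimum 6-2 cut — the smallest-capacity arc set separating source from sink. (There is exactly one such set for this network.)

augment #1: 6→1→7→2 push 16
augment #2: 6→3→0→2 push 31
augment #3: 6→8→0→2 push 6
augment #4: 6→8→5→2 push 8
augment #5: 6→8→0→7→2 push 14
augment #6: 6→9→0→7→4→2 push 15
augment #7: 6→9→3→0→7→4→2 push 3
augment #8: 6→9→5→8→0→7→4→2 push 3
augment #9: 6→9→5→8→1→7→4→2 push 5
augment #10: 6→9→3→10→8→1→7→4→2 push 1
max flow = 102; residual-reachable set from 6 gives S-side
cut edges (S→T): {(0,2), (0,7), (1,7), (5,2)} total cap 102

Min-cut arcs: {(0,2), (0,7), (1,7), (5,2)} (total capacity 102)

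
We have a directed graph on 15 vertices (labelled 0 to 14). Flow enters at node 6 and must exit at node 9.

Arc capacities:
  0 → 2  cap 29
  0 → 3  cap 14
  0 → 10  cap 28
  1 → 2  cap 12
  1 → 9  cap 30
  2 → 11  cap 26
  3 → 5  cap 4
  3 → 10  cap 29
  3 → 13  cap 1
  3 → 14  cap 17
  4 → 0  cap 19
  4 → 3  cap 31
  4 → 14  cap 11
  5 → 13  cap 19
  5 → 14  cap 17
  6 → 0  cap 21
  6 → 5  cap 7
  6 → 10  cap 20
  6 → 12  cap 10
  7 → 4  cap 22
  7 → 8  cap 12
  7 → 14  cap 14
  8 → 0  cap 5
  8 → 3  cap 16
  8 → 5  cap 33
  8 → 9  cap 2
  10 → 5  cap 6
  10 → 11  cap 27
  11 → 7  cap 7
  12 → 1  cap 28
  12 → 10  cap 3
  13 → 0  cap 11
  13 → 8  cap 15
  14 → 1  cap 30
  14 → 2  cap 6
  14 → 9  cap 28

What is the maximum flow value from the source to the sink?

Maximum flow value: 44

augment #1: 6→5→14→9 bottleneck 7, total now 7
augment #2: 6→12→1→9 bottleneck 10, total now 17
augment #3: 6→0→3→14→9 bottleneck 14, total now 31
augment #4: 6→10→5→14→9 bottleneck 6, total now 37
augment #5: 6→10→11→7→8→9 bottleneck 2, total now 39
augment #6: 6→10→11→7→14→9 bottleneck 1, total now 40
augment #7: 6→10→11→7→14→1→9 bottleneck 4, total now 44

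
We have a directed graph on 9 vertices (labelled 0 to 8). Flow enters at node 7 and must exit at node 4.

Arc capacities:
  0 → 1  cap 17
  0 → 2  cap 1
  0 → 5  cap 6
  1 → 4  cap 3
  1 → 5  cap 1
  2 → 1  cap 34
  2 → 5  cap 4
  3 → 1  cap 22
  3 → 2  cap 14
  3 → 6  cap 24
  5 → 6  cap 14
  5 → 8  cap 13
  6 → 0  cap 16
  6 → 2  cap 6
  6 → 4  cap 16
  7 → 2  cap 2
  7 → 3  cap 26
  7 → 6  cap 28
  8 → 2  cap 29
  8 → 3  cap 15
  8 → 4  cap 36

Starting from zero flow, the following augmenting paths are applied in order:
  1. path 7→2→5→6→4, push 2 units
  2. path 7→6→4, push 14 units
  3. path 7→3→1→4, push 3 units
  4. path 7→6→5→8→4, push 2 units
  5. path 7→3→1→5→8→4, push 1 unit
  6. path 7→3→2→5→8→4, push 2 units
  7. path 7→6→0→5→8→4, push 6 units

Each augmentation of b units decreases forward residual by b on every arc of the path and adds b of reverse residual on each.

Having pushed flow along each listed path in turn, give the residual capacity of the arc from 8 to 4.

after path 1 (7→2→5→6→4, push 2): res(8,4)=36
after path 2 (7→6→4, push 14): res(8,4)=36
after path 3 (7→3→1→4, push 3): res(8,4)=36
after path 4 (7→6→5→8→4, push 2): res(8,4)=34
after path 5 (7→3→1→5→8→4, push 1): res(8,4)=33
after path 6 (7→3→2→5→8→4, push 2): res(8,4)=31
after path 7 (7→6→0→5→8→4, push 6): res(8,4)=25

Residual capacity of (8,4): 25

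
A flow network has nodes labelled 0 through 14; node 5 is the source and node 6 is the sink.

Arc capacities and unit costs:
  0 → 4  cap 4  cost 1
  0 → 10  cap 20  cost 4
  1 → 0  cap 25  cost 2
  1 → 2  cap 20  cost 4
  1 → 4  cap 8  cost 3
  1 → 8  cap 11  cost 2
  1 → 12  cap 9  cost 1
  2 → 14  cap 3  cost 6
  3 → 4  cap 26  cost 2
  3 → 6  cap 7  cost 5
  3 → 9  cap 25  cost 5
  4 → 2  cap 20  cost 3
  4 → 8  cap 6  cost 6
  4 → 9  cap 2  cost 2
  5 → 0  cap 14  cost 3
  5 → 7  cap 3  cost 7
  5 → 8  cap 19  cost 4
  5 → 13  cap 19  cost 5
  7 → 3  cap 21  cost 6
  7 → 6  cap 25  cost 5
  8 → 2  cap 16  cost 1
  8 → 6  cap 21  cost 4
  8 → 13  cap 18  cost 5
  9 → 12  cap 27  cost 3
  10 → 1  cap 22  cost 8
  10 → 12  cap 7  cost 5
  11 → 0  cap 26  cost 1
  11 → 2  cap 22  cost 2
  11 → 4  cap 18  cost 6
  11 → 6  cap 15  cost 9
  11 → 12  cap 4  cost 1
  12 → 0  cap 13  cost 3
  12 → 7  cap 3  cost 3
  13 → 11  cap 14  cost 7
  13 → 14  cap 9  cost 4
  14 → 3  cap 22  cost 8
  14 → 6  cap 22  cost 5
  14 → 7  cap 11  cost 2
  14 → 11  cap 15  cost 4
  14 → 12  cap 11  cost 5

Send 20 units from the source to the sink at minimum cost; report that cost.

shortest-cost path #1: 5→8→6 push 19 @ unit cost 8 (adds 152)
shortest-cost path #2: 5→7→6 push 1 @ unit cost 12 (adds 12)
total cost = 164

Minimum cost for 20 units: 164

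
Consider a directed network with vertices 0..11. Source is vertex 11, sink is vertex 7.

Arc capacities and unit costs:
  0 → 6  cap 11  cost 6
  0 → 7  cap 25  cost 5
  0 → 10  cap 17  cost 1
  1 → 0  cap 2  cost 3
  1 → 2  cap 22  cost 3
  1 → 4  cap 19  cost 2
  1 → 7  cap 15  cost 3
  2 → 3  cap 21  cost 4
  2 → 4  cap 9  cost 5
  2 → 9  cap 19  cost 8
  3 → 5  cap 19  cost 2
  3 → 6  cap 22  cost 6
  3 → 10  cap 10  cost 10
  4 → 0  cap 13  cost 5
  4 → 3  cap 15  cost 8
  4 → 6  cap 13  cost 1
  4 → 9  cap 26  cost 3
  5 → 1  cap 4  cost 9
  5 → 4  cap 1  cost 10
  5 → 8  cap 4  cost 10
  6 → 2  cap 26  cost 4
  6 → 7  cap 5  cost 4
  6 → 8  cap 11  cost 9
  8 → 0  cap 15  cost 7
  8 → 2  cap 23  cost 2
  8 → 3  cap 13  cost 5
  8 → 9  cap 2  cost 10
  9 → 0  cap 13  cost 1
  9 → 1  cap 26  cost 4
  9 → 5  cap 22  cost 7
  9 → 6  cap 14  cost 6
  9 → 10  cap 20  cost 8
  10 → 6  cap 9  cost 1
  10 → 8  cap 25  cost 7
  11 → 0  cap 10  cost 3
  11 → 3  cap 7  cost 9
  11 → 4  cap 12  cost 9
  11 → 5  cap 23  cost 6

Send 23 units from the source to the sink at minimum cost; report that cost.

Minimum cost for 23 units: 294

shortest-cost path #1: 11→0→7 push 10 @ unit cost 8 (adds 80)
shortest-cost path #2: 11→4→6→7 push 5 @ unit cost 14 (adds 70)
shortest-cost path #3: 11→4→9→0→7 push 7 @ unit cost 18 (adds 126)
shortest-cost path #4: 11→5→1→7 push 1 @ unit cost 18 (adds 18)
total cost = 294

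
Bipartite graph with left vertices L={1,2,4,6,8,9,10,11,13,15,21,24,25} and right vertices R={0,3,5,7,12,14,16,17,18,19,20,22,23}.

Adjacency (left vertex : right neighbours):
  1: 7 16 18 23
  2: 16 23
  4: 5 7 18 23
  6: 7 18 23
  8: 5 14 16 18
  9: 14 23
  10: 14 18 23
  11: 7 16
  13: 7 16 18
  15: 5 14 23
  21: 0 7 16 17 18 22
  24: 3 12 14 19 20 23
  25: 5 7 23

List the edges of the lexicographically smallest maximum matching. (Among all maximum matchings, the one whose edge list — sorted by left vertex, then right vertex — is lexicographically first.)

Lex-smallest maximum matching: {(1,7), (2,16), (4,5), (6,18), (8,14), (9,23), (21,0), (24,3)}

|M| = 8 (so the lex-smallest maximum matching has 8 edges)
process left vertices in ascending order; for each, take the smallest-labelled available neighbour that still permits 8 edges overall, or leave it unmatched if none does
lex-smallest matching: {1-7, 2-16, 4-5, 6-18, 8-14, 9-23, 21-0, 24-3}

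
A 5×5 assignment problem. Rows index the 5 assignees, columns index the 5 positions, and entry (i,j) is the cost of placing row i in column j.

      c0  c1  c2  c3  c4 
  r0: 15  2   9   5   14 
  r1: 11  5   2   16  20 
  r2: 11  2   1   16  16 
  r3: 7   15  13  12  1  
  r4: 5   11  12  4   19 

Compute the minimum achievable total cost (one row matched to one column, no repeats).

optimal assignment: row0→col3 (cost 5), row1→col2 (cost 2), row2→col1 (cost 2), row3→col4 (cost 1), row4→col0 (cost 5)
total = 5 + 2 + 2 + 1 + 5 = 15

Minimum assignment cost: 15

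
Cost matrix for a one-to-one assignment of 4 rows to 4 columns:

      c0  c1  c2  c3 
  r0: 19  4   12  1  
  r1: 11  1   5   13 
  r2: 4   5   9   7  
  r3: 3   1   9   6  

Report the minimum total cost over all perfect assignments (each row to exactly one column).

Minimum assignment cost: 11

optimal assignment: row0→col3 (cost 1), row1→col2 (cost 5), row2→col0 (cost 4), row3→col1 (cost 1)
total = 1 + 5 + 4 + 1 = 11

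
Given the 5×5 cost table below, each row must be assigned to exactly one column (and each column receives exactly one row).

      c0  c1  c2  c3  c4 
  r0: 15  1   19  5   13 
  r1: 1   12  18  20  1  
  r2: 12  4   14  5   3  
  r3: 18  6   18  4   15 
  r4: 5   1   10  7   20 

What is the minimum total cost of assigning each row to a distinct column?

Minimum assignment cost: 19

optimal assignment: row0→col1 (cost 1), row1→col0 (cost 1), row2→col4 (cost 3), row3→col3 (cost 4), row4→col2 (cost 10)
total = 1 + 1 + 3 + 4 + 10 = 19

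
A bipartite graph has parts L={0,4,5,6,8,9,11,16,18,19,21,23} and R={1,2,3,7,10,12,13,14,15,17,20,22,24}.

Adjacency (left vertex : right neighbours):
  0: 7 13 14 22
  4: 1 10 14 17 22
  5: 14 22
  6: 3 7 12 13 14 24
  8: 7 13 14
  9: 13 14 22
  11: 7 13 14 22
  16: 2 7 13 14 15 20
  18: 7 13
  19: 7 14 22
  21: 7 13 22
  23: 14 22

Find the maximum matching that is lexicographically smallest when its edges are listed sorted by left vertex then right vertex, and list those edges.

|M| = 7 (so the lex-smallest maximum matching has 7 edges)
process left vertices in ascending order; for each, take the smallest-labelled available neighbour that still permits 7 edges overall, or leave it unmatched if none does
lex-smallest matching: {0-7, 4-1, 5-14, 6-3, 8-13, 9-22, 16-2}

Lex-smallest maximum matching: {(0,7), (4,1), (5,14), (6,3), (8,13), (9,22), (16,2)}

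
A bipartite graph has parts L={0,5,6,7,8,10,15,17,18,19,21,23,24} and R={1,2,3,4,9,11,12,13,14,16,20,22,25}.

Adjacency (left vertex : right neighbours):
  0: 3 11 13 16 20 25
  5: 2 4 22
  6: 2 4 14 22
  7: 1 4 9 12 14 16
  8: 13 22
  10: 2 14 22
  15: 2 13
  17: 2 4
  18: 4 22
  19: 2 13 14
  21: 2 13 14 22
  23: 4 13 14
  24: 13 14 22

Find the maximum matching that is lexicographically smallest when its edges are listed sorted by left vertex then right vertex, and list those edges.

Lex-smallest maximum matching: {(0,3), (5,2), (6,4), (7,1), (8,13), (10,14), (18,22)}

|M| = 7 (so the lex-smallest maximum matching has 7 edges)
process left vertices in ascending order; for each, take the smallest-labelled available neighbour that still permits 7 edges overall, or leave it unmatched if none does
lex-smallest matching: {0-3, 5-2, 6-4, 7-1, 8-13, 10-14, 18-22}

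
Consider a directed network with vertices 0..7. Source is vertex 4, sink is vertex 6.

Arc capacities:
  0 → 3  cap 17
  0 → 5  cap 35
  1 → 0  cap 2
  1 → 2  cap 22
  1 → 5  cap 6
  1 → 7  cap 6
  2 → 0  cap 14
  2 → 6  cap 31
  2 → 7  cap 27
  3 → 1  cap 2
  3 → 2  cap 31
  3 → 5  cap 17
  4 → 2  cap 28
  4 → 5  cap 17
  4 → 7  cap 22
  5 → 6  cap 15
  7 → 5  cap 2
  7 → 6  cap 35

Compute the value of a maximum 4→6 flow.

Maximum flow value: 65

augment #1: 4→2→6 bottleneck 28, total now 28
augment #2: 4→5→6 bottleneck 15, total now 43
augment #3: 4→7→6 bottleneck 22, total now 65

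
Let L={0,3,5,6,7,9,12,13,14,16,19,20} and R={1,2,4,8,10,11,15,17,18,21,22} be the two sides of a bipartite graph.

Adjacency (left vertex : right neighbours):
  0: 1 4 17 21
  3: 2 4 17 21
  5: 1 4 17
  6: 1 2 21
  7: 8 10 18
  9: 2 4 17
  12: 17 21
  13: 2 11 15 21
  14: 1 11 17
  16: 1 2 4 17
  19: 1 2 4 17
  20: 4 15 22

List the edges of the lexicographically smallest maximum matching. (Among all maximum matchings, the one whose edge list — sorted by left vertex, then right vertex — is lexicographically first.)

|M| = 9 (so the lex-smallest maximum matching has 9 edges)
process left vertices in ascending order; for each, take the smallest-labelled available neighbour that still permits 9 edges overall, or leave it unmatched if none does
lex-smallest matching: {0-1, 3-2, 5-4, 6-21, 7-8, 9-17, 13-15, 14-11, 20-22}

Lex-smallest maximum matching: {(0,1), (3,2), (5,4), (6,21), (7,8), (9,17), (13,15), (14,11), (20,22)}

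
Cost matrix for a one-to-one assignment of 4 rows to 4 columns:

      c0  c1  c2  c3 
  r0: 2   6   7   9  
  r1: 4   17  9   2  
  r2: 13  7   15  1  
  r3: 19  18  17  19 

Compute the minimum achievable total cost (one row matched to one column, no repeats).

one of 2 optimal assignments: row0→col0 (cost 2), row1→col3 (cost 2), row2→col1 (cost 7), row3→col2 (cost 17)
total = 2 + 2 + 7 + 17 = 28

Minimum assignment cost: 28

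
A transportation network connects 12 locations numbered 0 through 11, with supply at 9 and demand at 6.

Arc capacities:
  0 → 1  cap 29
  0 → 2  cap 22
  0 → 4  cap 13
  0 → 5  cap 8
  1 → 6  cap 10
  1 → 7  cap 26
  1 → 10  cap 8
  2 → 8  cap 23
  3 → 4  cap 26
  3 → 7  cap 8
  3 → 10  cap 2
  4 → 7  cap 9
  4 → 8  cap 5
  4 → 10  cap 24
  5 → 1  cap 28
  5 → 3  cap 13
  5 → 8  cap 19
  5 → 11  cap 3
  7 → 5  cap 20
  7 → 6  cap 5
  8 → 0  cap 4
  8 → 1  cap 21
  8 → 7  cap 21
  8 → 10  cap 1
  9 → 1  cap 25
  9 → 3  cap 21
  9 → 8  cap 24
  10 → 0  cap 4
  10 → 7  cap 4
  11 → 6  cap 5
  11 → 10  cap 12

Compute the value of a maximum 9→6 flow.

augment #1: 9→1→6 bottleneck 10, total now 10
augment #2: 9→1→7→6 bottleneck 5, total now 15
augment #3: 9→1→7→5→11→6 bottleneck 3, total now 18

Maximum flow value: 18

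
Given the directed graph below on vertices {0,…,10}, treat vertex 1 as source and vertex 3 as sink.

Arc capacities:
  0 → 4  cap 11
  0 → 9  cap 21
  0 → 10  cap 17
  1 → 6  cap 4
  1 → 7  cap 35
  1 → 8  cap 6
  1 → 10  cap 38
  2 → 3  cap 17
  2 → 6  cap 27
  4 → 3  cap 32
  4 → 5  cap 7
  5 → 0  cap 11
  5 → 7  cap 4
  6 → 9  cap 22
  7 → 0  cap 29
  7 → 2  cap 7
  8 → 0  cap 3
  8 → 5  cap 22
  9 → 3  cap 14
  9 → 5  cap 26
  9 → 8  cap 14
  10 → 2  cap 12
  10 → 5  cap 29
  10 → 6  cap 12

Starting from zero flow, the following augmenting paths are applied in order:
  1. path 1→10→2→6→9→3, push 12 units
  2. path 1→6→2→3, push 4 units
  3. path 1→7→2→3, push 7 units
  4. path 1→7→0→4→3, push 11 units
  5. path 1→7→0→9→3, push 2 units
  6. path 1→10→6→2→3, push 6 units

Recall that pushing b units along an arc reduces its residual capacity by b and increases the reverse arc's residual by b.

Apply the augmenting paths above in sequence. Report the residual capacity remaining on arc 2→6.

after path 1 (1→10→2→6→9→3, push 12): res(2,6)=15
after path 2 (1→6→2→3, push 4): res(2,6)=19
after path 3 (1→7→2→3, push 7): res(2,6)=19
after path 4 (1→7→0→4→3, push 11): res(2,6)=19
after path 5 (1→7→0→9→3, push 2): res(2,6)=19
after path 6 (1→10→6→2→3, push 6): res(2,6)=25

Residual capacity of (2,6): 25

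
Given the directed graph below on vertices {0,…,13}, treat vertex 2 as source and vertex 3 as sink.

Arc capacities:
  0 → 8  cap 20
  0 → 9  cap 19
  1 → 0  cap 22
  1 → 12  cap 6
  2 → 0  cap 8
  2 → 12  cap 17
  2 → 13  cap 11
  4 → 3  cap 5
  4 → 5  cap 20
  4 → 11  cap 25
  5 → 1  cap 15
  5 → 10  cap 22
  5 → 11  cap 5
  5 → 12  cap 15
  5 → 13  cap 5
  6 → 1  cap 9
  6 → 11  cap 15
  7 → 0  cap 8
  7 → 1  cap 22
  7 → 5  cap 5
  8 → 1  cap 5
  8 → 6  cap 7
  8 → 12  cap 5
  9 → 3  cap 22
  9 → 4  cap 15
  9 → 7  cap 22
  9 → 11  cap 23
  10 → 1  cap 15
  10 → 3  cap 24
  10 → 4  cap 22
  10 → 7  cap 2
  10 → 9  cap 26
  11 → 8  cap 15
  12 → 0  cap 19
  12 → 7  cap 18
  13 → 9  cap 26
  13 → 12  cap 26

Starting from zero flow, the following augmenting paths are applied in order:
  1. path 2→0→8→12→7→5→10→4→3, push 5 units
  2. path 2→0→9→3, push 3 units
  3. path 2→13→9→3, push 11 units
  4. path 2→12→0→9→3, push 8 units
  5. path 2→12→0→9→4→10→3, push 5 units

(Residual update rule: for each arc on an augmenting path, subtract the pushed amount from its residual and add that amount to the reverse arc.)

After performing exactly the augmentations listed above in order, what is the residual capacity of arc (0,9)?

after path 1 (2→0→8→12→7→5→10→4→3, push 5): res(0,9)=19
after path 2 (2→0→9→3, push 3): res(0,9)=16
after path 3 (2→13→9→3, push 11): res(0,9)=16
after path 4 (2→12→0→9→3, push 8): res(0,9)=8
after path 5 (2→12→0→9→4→10→3, push 5): res(0,9)=3

Residual capacity of (0,9): 3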